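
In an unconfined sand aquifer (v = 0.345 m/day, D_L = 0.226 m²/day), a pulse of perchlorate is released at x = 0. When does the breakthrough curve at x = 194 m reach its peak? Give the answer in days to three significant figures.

560 days

For the 1D instantaneous-source solution, setting ∂C/∂t = 0 at fixed x gives v²t² + 2Dt − x² = 0, so t = (√(D² + v²x²) − D)/v².
√(D² + v²x²) = √(0.226² + 0.345² × 194²) = 66.93; v² = 0.119025.
t = (66.93 − 0.226)/0.119025 = 560 days (vs. the pure-advection estimate x/v = 562 d).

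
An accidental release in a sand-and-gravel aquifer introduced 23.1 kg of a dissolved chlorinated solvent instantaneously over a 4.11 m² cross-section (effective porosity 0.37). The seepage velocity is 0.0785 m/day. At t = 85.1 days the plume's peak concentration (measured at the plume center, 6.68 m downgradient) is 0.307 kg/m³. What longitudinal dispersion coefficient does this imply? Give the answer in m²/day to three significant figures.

2.29 m²/day

At the plume center C_max = M/(n_e·A·√(4πDt)), so D = M²/(4πt·(n_e·A·C_max)²).
n_e·A·C_max = 0.37 × 4.11 × 0.307 = 0.4669 kg/m.
D = 23.1²/(4π × 85.1 × 0.4669²) = 2.29 m²/day.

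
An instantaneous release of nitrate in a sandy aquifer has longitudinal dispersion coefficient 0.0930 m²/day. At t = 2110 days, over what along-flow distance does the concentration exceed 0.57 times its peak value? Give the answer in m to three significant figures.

42.0 m

The plume is Gaussian with σ = √(2Dt) = √(2 × 0.0930 × 2110) = 19.81 m.
C/C_peak = exp(−Δx²/(2σ²)) = 0.57 ⇒ Δx = σ·√(−2 ln 0.57) = 19.81 × 1.060 = 21.00 m.
Width = 2Δx = 42.0 m.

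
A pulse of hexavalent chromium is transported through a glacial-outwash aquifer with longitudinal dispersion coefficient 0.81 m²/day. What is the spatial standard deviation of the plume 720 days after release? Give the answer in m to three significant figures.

34.2 m

Dispersive spreading gives a Gaussian with σ² = 2Dt; advection only shifts the center.
σ = √(2 × 0.81 × 720) = 34.2 m.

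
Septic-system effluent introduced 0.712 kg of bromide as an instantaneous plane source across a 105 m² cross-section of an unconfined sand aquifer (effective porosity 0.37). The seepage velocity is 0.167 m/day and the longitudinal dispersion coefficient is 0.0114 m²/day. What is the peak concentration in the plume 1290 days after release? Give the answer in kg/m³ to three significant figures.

The peak of an instantaneous 1D plume sits at x = vt; there the Gaussian factor is 1 and C_max = M/(n_e·A·√(4πDt)), where n_e·A is the pore area the mass is dissolved in.
√(4πDt) = √(4π × 0.0114 × 1290) = 13.59 m, so C_max = 0.712/(0.37 × 105 × 13.59) = 0.00135 kg/m³.

0.00135 kg/m³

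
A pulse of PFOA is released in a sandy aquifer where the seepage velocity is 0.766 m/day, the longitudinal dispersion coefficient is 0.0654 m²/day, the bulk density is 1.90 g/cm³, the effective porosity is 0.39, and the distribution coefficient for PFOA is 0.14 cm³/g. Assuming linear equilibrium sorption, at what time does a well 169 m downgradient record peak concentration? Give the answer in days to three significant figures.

371 days

Retardation factor R = 1 + ρ_b·K_d/n = 1 + 1.90 × 0.14/0.39 = 1.682.
Sorption retards both mechanisms: v_R = v/R = 0.4554 m/day, D_R = D/R = 0.03888 m²/day.
Peak time from v_R²t² + 2D_R t − x² = 0: t = (√(D_R² + v_R²x²) − D_R)/v_R².
√(D_R² + v_R²x²) = √(0.03888² + 0.4554² × 169²) = 76.96; v_R² = 0.2074.
t = (76.96 − 0.03888)/0.2074 = 371 days.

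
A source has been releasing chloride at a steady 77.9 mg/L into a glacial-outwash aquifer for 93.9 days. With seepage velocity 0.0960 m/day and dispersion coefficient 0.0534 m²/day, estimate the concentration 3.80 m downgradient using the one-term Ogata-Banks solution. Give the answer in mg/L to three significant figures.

74.0 mg/L

For a continuous step input, C/C₀ ≈ ½·erfc((x−vt)/(2√(Dt))).
vt = 0.0960 × 93.9 = 9.0144 m and 2√(Dt) = 2√(0.0534 × 93.9) = 4.479 m.
Argument (x−vt)/(2√(Dt)) = (3.80 − 9.0144)/4.479 = -1.164; ½·erfc(-1.164) = 0.9501.
C = 77.9 × 0.9501 = 74.0 mg/L.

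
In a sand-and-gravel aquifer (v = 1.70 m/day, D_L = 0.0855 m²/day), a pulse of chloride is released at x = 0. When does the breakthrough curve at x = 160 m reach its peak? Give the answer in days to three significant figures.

94.1 days

For the 1D instantaneous-source solution, setting ∂C/∂t = 0 at fixed x gives v²t² + 2Dt − x² = 0, so t = (√(D² + v²x²) − D)/v².
√(D² + v²x²) = √(0.0855² + 1.70² × 160²) = 272.0; v² = 2.89.
t = (272.0 − 0.0855)/2.89 = 94.1 days (vs. the pure-advection estimate x/v = 94.1 d).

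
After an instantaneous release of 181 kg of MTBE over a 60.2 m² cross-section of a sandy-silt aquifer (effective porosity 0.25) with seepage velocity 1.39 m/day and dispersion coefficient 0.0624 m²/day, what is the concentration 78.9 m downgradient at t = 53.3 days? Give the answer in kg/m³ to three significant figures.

0.326 kg/m³

For an instantaneous plane source, C(x,t) = M/(n_e·A·√(4πDt)) · exp(−(x−vt)²/(4Dt)), with n_e·A the pore (flow) area.
Plume center vt = 1.39 × 53.3 = 74.087 m, so the well at 78.9 m is 4.813 m downgradient of the peak.
√(4πDt) = 6.465 m, giving peak height M/(n_e·A·√(4πDt)) = 181/(0.25 × 60.2 × 6.465) = 1.860 kg/m³.
(x−vt)²/(4Dt) = (4.813)²/(4 × 0.0624 × 53.3) = 1.741; exp(−1.741) = 0.1753.
C = 1.860 × 0.1753 = 0.326 kg/m³.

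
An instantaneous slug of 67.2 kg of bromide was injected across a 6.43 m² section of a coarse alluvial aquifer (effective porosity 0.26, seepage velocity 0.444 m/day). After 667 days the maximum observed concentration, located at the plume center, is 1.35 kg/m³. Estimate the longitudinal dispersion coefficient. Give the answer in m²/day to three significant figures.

0.106 m²/day

At the plume center C_max = M/(n_e·A·√(4πDt)), so D = M²/(4πt·(n_e·A·C_max)²).
n_e·A·C_max = 0.26 × 6.43 × 1.35 = 2.257 kg/m.
D = 67.2²/(4π × 667 × 2.257²) = 0.106 m²/day.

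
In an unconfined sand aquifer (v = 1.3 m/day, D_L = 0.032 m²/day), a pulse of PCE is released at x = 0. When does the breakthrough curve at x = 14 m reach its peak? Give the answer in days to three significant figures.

10.8 days

For the 1D instantaneous-source solution, setting ∂C/∂t = 0 at fixed x gives v²t² + 2Dt − x² = 0, so t = (√(D² + v²x²) − D)/v².
√(D² + v²x²) = √(0.032² + 1.3² × 14²) = 18.20; v² = 1.69.
t = (18.20 − 0.032)/1.69 = 10.8 days (vs. the pure-advection estimate x/v = 10.8 d).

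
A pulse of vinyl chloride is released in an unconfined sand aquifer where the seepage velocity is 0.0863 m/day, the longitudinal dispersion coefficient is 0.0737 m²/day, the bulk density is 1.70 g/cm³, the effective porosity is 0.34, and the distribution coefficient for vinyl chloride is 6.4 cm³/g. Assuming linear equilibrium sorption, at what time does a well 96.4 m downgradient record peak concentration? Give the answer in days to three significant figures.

Retardation factor R = 1 + ρ_b·K_d/n = 1 + 1.70 × 6.4/0.34 = 33.00.
Sorption retards both mechanisms: v_R = v/R = 0.002615 m/day, D_R = D/R = 0.002233 m²/day.
Peak time from v_R²t² + 2D_R t − x² = 0: t = (√(D_R² + v_R²x²) − D_R)/v_R².
√(D_R² + v_R²x²) = √(0.002233² + 0.002615² × 96.4²) = 0.2521; v_R² = 6.838e-06.
t = (0.2521 − 0.002233)/6.838e-06 = 36500 days.

36500 days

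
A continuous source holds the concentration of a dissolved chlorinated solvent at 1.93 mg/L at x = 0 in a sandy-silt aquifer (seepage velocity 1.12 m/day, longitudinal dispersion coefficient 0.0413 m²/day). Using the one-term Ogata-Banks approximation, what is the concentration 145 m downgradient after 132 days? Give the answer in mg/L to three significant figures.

For a continuous step input, C/C₀ ≈ ½·erfc((x−vt)/(2√(Dt))).
vt = 1.12 × 132 = 147.84 m and 2√(Dt) = 2√(0.0413 × 132) = 4.670 m.
Argument (x−vt)/(2√(Dt)) = (145 − 147.84)/4.670 = -0.6081; ½·erfc(-0.6081) = 0.8051.
C = 1.93 × 0.8051 = 1.55 mg/L.

1.55 mg/L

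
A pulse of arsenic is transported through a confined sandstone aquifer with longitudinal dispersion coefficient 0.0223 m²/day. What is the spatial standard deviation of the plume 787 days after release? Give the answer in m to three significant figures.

5.92 m

Dispersive spreading gives a Gaussian with σ² = 2Dt; advection only shifts the center.
σ = √(2 × 0.0223 × 787) = 5.92 m.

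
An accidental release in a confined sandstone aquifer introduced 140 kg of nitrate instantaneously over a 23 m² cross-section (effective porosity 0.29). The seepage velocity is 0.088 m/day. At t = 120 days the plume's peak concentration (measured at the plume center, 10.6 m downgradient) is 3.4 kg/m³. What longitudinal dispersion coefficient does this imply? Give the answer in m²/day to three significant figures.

At the plume center C_max = M/(n_e·A·√(4πDt)), so D = M²/(4πt·(n_e·A·C_max)²).
n_e·A·C_max = 0.29 × 23 × 3.4 = 22.68 kg/m.
D = 140²/(4π × 120 × 22.68²) = 0.0253 m²/day.

0.0253 m²/day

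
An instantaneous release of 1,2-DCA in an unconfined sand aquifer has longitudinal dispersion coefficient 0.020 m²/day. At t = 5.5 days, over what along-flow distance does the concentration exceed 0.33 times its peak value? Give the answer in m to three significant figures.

The plume is Gaussian with σ = √(2Dt) = √(2 × 0.020 × 5.5) = 0.4690 m.
C/C_peak = exp(−Δx²/(2σ²)) = 0.33 ⇒ Δx = σ·√(−2 ln 0.33) = 0.4690 × 1.489 = 0.6983 m.
Width = 2Δx = 1.40 m.

1.40 m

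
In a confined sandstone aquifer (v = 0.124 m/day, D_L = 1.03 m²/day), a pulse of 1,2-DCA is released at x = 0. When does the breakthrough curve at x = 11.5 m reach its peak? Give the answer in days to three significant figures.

For the 1D instantaneous-source solution, setting ∂C/∂t = 0 at fixed x gives v²t² + 2Dt − x² = 0, so t = (√(D² + v²x²) − D)/v².
√(D² + v²x²) = √(1.03² + 0.124² × 11.5²) = 1.759; v² = 0.015376.
t = (1.759 − 1.03)/0.015376 = 47.4 days (vs. the pure-advection estimate x/v = 92.7 d).

47.4 days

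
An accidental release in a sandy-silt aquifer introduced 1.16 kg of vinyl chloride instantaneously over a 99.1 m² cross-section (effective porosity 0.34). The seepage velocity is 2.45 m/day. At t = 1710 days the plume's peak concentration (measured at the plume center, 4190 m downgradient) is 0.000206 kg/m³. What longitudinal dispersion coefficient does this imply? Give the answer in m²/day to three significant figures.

At the plume center C_max = M/(n_e·A·√(4πDt)), so D = M²/(4πt·(n_e·A·C_max)²).
n_e·A·C_max = 0.34 × 99.1 × 0.000206 = 0.006941 kg/m.
D = 1.16²/(4π × 1710 × 0.006941²) = 1.30 m²/day.

1.30 m²/day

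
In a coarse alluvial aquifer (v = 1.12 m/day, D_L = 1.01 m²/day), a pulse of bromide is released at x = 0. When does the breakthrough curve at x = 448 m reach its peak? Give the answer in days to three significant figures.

399 days

For the 1D instantaneous-source solution, setting ∂C/∂t = 0 at fixed x gives v²t² + 2Dt − x² = 0, so t = (√(D² + v²x²) − D)/v².
√(D² + v²x²) = √(1.01² + 1.12² × 448²) = 501.8; v² = 1.2544.
t = (501.8 − 1.01)/1.2544 = 399 days (vs. the pure-advection estimate x/v = 400 d).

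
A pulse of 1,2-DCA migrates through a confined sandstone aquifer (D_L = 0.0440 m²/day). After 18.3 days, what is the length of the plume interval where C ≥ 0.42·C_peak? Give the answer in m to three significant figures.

3.34 m

The plume is Gaussian with σ = √(2Dt) = √(2 × 0.0440 × 18.3) = 1.269 m.
C/C_peak = exp(−Δx²/(2σ²)) = 0.42 ⇒ Δx = σ·√(−2 ln 0.42) = 1.269 × 1.317 = 1.671 m.
Width = 2Δx = 3.34 m.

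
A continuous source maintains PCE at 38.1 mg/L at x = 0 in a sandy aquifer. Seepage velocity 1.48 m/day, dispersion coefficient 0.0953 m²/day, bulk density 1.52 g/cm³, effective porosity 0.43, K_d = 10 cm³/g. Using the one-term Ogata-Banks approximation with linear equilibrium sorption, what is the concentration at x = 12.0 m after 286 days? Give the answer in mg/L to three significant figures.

14.7 mg/L

Retardation factor R = 1 + ρ_b·K_d/n = 1 + 1.52 × 10/0.43 = 36.35.
Sorption retards both mechanisms: v_R = v/R = 0.04072 m/day, D_R = D/R = 0.002622 m²/day.
v_R·t = 0.04072 × 286 = 11.64592 m; 2√(D_R t) = 1.732 m; argument = (12.0 − 11.64592)/1.732 = 0.2044.
C = C₀ × ½·erfc(0.2044) = 38.1 × 0.3863 = 14.7 mg/L.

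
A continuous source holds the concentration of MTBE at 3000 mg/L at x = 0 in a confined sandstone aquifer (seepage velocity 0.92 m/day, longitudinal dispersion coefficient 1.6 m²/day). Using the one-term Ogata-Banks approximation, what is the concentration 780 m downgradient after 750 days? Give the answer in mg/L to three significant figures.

99.3 mg/L

For a continuous step input, C/C₀ ≈ ½·erfc((x−vt)/(2√(Dt))).
vt = 0.92 × 750 = 690 m and 2√(Dt) = 2√(1.6 × 750) = 69.28 m.
Argument (x−vt)/(2√(Dt)) = (780 − 690)/69.28 = 1.299; ½·erfc(1.299) = 0.03310.
C = 3000 × 0.03310 = 99.3 mg/L.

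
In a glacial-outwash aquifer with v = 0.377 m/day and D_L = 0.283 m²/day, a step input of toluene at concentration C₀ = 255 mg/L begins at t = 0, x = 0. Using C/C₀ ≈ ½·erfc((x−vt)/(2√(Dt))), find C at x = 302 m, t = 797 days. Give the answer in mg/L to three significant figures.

120 mg/L

For a continuous step input, C/C₀ ≈ ½·erfc((x−vt)/(2√(Dt))).
vt = 0.377 × 797 = 300.469 m and 2√(Dt) = 2√(0.283 × 797) = 30.04 m.
Argument (x−vt)/(2√(Dt)) = (302 − 300.469)/30.04 = 0.05097; ½·erfc(0.05097) = 0.4713.
C = 255 × 0.4713 = 120 mg/L.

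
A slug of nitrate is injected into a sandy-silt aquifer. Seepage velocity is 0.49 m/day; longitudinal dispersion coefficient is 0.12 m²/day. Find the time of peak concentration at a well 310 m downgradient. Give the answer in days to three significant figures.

632 days

For the 1D instantaneous-source solution, setting ∂C/∂t = 0 at fixed x gives v²t² + 2Dt − x² = 0, so t = (√(D² + v²x²) − D)/v².
√(D² + v²x²) = √(0.12² + 0.49² × 310²) = 151.9; v² = 0.2401.
t = (151.9 − 0.12)/0.2401 = 632 days (vs. the pure-advection estimate x/v = 633 d).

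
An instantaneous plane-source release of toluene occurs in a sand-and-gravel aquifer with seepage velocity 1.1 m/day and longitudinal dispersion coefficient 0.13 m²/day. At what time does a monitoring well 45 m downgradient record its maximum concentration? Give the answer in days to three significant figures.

For the 1D instantaneous-source solution, setting ∂C/∂t = 0 at fixed x gives v²t² + 2Dt − x² = 0, so t = (√(D² + v²x²) − D)/v².
√(D² + v²x²) = √(0.13² + 1.1² × 45²) = 49.50; v² = 1.21.
t = (49.50 − 0.13)/1.21 = 40.8 days (vs. the pure-advection estimate x/v = 40.9 d).

40.8 days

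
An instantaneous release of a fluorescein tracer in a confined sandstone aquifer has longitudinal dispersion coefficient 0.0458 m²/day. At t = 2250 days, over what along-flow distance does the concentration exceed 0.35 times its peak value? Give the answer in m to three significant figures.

The plume is Gaussian with σ = √(2Dt) = √(2 × 0.0458 × 2250) = 14.36 m.
C/C_peak = exp(−Δx²/(2σ²)) = 0.35 ⇒ Δx = σ·√(−2 ln 0.35) = 14.36 × 1.449 = 20.81 m.
Width = 2Δx = 41.6 m.

41.6 m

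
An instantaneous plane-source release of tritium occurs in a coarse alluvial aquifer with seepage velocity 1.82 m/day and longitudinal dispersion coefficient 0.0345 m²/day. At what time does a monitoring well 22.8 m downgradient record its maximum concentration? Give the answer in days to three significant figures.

12.5 days

For the 1D instantaneous-source solution, setting ∂C/∂t = 0 at fixed x gives v²t² + 2Dt − x² = 0, so t = (√(D² + v²x²) − D)/v².
√(D² + v²x²) = √(0.0345² + 1.82² × 22.8²) = 41.50; v² = 3.3124.
t = (41.50 − 0.0345)/3.3124 = 12.5 days (vs. the pure-advection estimate x/v = 12.5 d).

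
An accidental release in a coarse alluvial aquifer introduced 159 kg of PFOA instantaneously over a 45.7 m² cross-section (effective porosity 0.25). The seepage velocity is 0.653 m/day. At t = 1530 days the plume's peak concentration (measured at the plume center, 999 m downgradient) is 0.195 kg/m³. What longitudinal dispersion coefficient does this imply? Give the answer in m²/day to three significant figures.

At the plume center C_max = M/(n_e·A·√(4πDt)), so D = M²/(4πt·(n_e·A·C_max)²).
n_e·A·C_max = 0.25 × 45.7 × 0.195 = 2.228 kg/m.
D = 159²/(4π × 1530 × 2.228²) = 0.265 m²/day.

0.265 m²/day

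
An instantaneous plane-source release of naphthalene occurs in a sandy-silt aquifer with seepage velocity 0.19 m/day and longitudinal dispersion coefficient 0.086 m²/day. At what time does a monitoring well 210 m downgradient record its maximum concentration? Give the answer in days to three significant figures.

1100 days

For the 1D instantaneous-source solution, setting ∂C/∂t = 0 at fixed x gives v²t² + 2Dt − x² = 0, so t = (√(D² + v²x²) − D)/v².
√(D² + v²x²) = √(0.086² + 0.19² × 210²) = 39.90; v² = 0.0361.
t = (39.90 − 0.086)/0.0361 = 1100 days (vs. the pure-advection estimate x/v = 1110 d).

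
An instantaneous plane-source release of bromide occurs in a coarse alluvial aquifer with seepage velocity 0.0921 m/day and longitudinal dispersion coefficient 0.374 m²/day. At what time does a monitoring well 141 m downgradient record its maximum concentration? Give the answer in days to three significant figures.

1490 days

For the 1D instantaneous-source solution, setting ∂C/∂t = 0 at fixed x gives v²t² + 2Dt − x² = 0, so t = (√(D² + v²x²) − D)/v².
√(D² + v²x²) = √(0.374² + 0.0921² × 141²) = 12.99; v² = 0.00848241.
t = (12.99 − 0.374)/0.00848241 = 1490 days (vs. the pure-advection estimate x/v = 1530 d).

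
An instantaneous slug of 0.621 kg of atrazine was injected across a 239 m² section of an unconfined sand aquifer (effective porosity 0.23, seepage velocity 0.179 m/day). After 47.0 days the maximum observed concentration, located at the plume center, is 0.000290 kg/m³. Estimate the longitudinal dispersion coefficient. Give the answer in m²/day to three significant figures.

2.57 m²/day

At the plume center C_max = M/(n_e·A·√(4πDt)), so D = M²/(4πt·(n_e·A·C_max)²).
n_e·A·C_max = 0.23 × 239 × 0.000290 = 0.01594 kg/m.
D = 0.621²/(4π × 47.0 × 0.01594²) = 2.57 m²/day.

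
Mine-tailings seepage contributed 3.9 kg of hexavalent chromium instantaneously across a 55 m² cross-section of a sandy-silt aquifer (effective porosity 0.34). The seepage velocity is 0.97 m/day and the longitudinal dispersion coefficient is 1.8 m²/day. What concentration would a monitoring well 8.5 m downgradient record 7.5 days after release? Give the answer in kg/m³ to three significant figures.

0.0156 kg/m³

For an instantaneous plane source, C(x,t) = M/(n_e·A·√(4πDt)) · exp(−(x−vt)²/(4Dt)), with n_e·A the pore (flow) area.
Plume center vt = 0.97 × 7.5 = 7.275 m, so the well at 8.5 m is 1.225 m downgradient of the peak.
√(4πDt) = 13.02 m, giving peak height M/(n_e·A·√(4πDt)) = 3.9/(0.34 × 55 × 13.02) = 0.01602 kg/m³.
(x−vt)²/(4Dt) = (1.225)²/(4 × 1.8 × 7.5) = 0.02779; exp(−0.02779) = 0.9726.
C = 0.01602 × 0.9726 = 0.0156 kg/m³.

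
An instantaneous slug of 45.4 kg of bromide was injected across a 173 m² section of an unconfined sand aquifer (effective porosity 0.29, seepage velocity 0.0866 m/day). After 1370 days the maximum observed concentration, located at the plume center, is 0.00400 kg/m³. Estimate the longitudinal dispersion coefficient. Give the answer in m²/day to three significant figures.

2.97 m²/day

At the plume center C_max = M/(n_e·A·√(4πDt)), so D = M²/(4πt·(n_e·A·C_max)²).
n_e·A·C_max = 0.29 × 173 × 0.00400 = 0.2007 kg/m.
D = 45.4²/(4π × 1370 × 0.2007²) = 2.97 m²/day.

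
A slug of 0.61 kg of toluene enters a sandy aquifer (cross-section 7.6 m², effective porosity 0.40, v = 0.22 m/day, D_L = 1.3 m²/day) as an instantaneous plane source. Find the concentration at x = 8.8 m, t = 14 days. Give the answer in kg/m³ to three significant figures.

For an instantaneous plane source, C(x,t) = M/(n_e·A·√(4πDt)) · exp(−(x−vt)²/(4Dt)), with n_e·A the pore (flow) area.
Plume center vt = 0.22 × 14 = 3.08 m, so the well at 8.8 m is 5.72 m downgradient of the peak.
√(4πDt) = 15.12 m, giving peak height M/(n_e·A·√(4πDt)) = 0.61/(0.40 × 7.6 × 15.12) = 0.01327 kg/m³.
(x−vt)²/(4Dt) = (5.72)²/(4 × 1.3 × 14) = 0.4494; exp(−0.4494) = 0.6380.
C = 0.01327 × 0.6380 = 0.00847 kg/m³.

0.00847 kg/m³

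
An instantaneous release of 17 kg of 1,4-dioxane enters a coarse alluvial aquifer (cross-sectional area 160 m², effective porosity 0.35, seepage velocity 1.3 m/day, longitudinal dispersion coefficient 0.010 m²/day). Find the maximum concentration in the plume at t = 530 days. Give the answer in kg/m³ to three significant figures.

The peak of an instantaneous 1D plume sits at x = vt; there the Gaussian factor is 1 and C_max = M/(n_e·A·√(4πDt)), where n_e·A is the pore area the mass is dissolved in.
√(4πDt) = √(4π × 0.010 × 530) = 8.161 m, so C_max = 17/(0.35 × 160 × 8.161) = 0.0372 kg/m³.

0.0372 kg/m³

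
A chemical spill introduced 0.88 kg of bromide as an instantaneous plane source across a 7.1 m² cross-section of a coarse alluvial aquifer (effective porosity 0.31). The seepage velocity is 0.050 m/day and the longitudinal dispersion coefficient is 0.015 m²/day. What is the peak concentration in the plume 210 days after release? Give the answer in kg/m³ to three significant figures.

The peak of an instantaneous 1D plume sits at x = vt; there the Gaussian factor is 1 and C_max = M/(n_e·A·√(4πDt)), where n_e·A is the pore area the mass is dissolved in.
√(4πDt) = √(4π × 0.015 × 210) = 6.292 m, so C_max = 0.88/(0.31 × 7.1 × 6.292) = 0.0635 kg/m³.

0.0635 kg/m³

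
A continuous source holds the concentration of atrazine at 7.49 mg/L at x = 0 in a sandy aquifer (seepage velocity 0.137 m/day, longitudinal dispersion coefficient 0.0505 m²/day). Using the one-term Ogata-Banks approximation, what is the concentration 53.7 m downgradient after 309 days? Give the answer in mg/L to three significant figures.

0.157 mg/L

For a continuous step input, C/C₀ ≈ ½·erfc((x−vt)/(2√(Dt))).
vt = 0.137 × 309 = 42.333 m and 2√(Dt) = 2√(0.0505 × 309) = 7.901 m.
Argument (x−vt)/(2√(Dt)) = (53.7 − 42.333)/7.901 = 1.439; ½·erfc(1.439) = 0.02092.
C = 7.49 × 0.02092 = 0.157 mg/L.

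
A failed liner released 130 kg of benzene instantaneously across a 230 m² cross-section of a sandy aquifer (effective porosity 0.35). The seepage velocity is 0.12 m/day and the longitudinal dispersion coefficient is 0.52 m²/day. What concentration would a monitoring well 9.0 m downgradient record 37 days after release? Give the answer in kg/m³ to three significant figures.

0.0793 kg/m³

For an instantaneous plane source, C(x,t) = M/(n_e·A·√(4πDt)) · exp(−(x−vt)²/(4Dt)), with n_e·A the pore (flow) area.
Plume center vt = 0.12 × 37 = 4.44 m, so the well at 9.0 m is 4.56 m downgradient of the peak.
√(4πDt) = 15.55 m, giving peak height M/(n_e·A·√(4πDt)) = 130/(0.35 × 230 × 15.55) = 0.1039 kg/m³.
(x−vt)²/(4Dt) = (4.56)²/(4 × 0.52 × 37) = 0.2702; exp(−0.2702) = 0.7632.
C = 0.1039 × 0.7632 = 0.0793 kg/m³.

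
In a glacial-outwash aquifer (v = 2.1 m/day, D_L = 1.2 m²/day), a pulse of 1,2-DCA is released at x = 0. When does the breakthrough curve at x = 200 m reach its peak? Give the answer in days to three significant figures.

95.0 days

For the 1D instantaneous-source solution, setting ∂C/∂t = 0 at fixed x gives v²t² + 2Dt − x² = 0, so t = (√(D² + v²x²) − D)/v².
√(D² + v²x²) = √(1.2² + 2.1² × 200²) = 420.0; v² = 4.41.
t = (420.0 − 1.2)/4.41 = 95.0 days (vs. the pure-advection estimate x/v = 95.2 d).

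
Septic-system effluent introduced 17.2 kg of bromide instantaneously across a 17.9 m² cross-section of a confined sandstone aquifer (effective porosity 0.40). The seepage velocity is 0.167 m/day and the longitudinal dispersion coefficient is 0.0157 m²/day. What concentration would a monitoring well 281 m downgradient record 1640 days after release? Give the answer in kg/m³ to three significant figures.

0.0816 kg/m³

For an instantaneous plane source, C(x,t) = M/(n_e·A·√(4πDt)) · exp(−(x−vt)²/(4Dt)), with n_e·A the pore (flow) area.
Plume center vt = 0.167 × 1640 = 273.88 m, so the well at 281 m is 7.12 m downgradient of the peak.
√(4πDt) = 17.99 m, giving peak height M/(n_e·A·√(4πDt)) = 17.2/(0.40 × 17.9 × 17.99) = 0.1335 kg/m³.
(x−vt)²/(4Dt) = (7.12)²/(4 × 0.0157 × 1640) = 0.4922; exp(−0.4922) = 0.6113.
C = 0.1335 × 0.6113 = 0.0816 kg/m³.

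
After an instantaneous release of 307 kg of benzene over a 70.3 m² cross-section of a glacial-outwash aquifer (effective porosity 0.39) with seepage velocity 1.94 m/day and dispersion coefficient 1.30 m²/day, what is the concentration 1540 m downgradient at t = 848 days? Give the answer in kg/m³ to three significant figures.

For an instantaneous plane source, C(x,t) = M/(n_e·A·√(4πDt)) · exp(−(x−vt)²/(4Dt)), with n_e·A the pore (flow) area.
Plume center vt = 1.94 × 848 = 1645.12 m, so the well at 1540 m is 105.12 m upgradient of the peak.
√(4πDt) = 117.7 m, giving peak height M/(n_e·A·√(4πDt)) = 307/(0.39 × 70.3 × 117.7) = 0.09514 kg/m³.
(x−vt)²/(4Dt) = (-105.12)²/(4 × 1.30 × 848) = 2.506; exp(−2.506) = 0.08159.
C = 0.09514 × 0.08159 = 0.00776 kg/m³.

0.00776 kg/m³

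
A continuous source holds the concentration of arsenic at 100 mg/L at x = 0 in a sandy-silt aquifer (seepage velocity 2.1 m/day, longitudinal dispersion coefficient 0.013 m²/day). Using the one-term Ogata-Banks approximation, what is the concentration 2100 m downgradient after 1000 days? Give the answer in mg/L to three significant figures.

50.0 mg/L

For a continuous step input, C/C₀ ≈ ½·erfc((x−vt)/(2√(Dt))).
vt = 2.1 × 1000 = 2100 m and 2√(Dt) = 2√(0.013 × 1000) = 7.211 m.
Argument (x−vt)/(2√(Dt)) = (2100 − 2100)/7.211 = 0; ½·erfc(0) = 0.5000.
C = 100 × 0.5000 = 50.0 mg/L.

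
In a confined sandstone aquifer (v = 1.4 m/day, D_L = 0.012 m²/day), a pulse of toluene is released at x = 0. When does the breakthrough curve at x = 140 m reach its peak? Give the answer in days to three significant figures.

For the 1D instantaneous-source solution, setting ∂C/∂t = 0 at fixed x gives v²t² + 2Dt − x² = 0, so t = (√(D² + v²x²) − D)/v².
√(D² + v²x²) = √(0.012² + 1.4² × 140²) = 196.0; v² = 1.96.
t = (196.0 − 0.012)/1.96 = 100 days (vs. the pure-advection estimate x/v = 100 d).

100 days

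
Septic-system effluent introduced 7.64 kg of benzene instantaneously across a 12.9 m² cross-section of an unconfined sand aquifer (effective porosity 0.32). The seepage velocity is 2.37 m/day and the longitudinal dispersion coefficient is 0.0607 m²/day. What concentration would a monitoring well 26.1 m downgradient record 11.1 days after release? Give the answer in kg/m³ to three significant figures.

For an instantaneous plane source, C(x,t) = M/(n_e·A·√(4πDt)) · exp(−(x−vt)²/(4Dt)), with n_e·A the pore (flow) area.
Plume center vt = 2.37 × 11.1 = 26.307 m, so the well at 26.1 m is 0.207 m upgradient of the peak.
√(4πDt) = 2.910 m, giving peak height M/(n_e·A·√(4πDt)) = 7.64/(0.32 × 12.9 × 2.910) = 0.6360 kg/m³.
(x−vt)²/(4Dt) = (-0.207)²/(4 × 0.0607 × 11.1) = 0.01590; exp(−0.01590) = 0.9842.
C = 0.6360 × 0.9842 = 0.626 kg/m³.

0.626 kg/m³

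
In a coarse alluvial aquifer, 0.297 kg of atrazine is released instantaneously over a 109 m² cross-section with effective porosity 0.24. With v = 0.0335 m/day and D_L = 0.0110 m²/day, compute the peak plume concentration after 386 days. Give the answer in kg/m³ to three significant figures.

The peak of an instantaneous 1D plume sits at x = vt; there the Gaussian factor is 1 and C_max = M/(n_e·A·√(4πDt)), where n_e·A is the pore area the mass is dissolved in.
√(4πDt) = √(4π × 0.0110 × 386) = 7.305 m, so C_max = 0.297/(0.24 × 109 × 7.305) = 0.00155 kg/m³.

0.00155 kg/m³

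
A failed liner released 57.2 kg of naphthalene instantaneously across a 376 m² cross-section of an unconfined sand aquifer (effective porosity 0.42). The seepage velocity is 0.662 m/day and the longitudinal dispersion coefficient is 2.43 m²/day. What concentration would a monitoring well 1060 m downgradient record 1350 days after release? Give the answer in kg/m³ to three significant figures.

0.000217 kg/m³

For an instantaneous plane source, C(x,t) = M/(n_e·A·√(4πDt)) · exp(−(x−vt)²/(4Dt)), with n_e·A the pore (flow) area.
Plume center vt = 0.662 × 1350 = 893.7 m, so the well at 1060 m is 166.3 m downgradient of the peak.
√(4πDt) = 203.0 m, giving peak height M/(n_e·A·√(4πDt)) = 57.2/(0.42 × 376 × 203.0) = 0.001784 kg/m³.
(x−vt)²/(4Dt) = (166.3)²/(4 × 2.43 × 1350) = 2.108; exp(−2.108) = 0.1215.
C = 0.001784 × 0.1215 = 0.000217 kg/m³.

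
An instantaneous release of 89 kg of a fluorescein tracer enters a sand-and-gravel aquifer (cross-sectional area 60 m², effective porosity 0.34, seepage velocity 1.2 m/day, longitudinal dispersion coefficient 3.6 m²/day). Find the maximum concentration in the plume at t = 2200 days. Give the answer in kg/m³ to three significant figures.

The peak of an instantaneous 1D plume sits at x = vt; there the Gaussian factor is 1 and C_max = M/(n_e·A·√(4πDt)), where n_e·A is the pore area the mass is dissolved in.
√(4πDt) = √(4π × 3.6 × 2200) = 315.5 m, so C_max = 89/(0.34 × 60 × 315.5) = 0.0138 kg/m³.

0.0138 kg/m³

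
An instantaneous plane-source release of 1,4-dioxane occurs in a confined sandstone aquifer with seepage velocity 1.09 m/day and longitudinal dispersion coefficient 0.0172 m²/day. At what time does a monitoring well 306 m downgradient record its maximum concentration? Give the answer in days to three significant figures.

For the 1D instantaneous-source solution, setting ∂C/∂t = 0 at fixed x gives v²t² + 2Dt − x² = 0, so t = (√(D² + v²x²) − D)/v².
√(D² + v²x²) = √(0.0172² + 1.09² × 306²) = 333.5; v² = 1.1881.
t = (333.5 − 0.0172)/1.1881 = 281 days (vs. the pure-advection estimate x/v = 281 d).

281 days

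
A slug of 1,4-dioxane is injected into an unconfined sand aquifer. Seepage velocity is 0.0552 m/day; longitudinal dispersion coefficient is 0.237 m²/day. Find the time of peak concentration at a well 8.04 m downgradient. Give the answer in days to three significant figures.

For the 1D instantaneous-source solution, setting ∂C/∂t = 0 at fixed x gives v²t² + 2Dt − x² = 0, so t = (√(D² + v²x²) − D)/v².
√(D² + v²x²) = √(0.237² + 0.0552² × 8.04²) = 0.5031; v² = 0.00304704.
t = (0.5031 − 0.237)/0.00304704 = 87.3 days (vs. the pure-advection estimate x/v = 146 d).

87.3 days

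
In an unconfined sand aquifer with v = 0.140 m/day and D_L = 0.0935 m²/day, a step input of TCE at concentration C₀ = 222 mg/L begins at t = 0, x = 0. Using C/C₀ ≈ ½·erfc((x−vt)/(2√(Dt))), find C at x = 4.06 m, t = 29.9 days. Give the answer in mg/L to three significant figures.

116 mg/L

For a continuous step input, C/C₀ ≈ ½·erfc((x−vt)/(2√(Dt))).
vt = 0.140 × 29.9 = 4.186 m and 2√(Dt) = 2√(0.0935 × 29.9) = 3.344 m.
Argument (x−vt)/(2√(Dt)) = (4.06 − 4.186)/3.344 = -0.03768; ½·erfc(-0.03768) = 0.5212.
C = 222 × 0.5212 = 116 mg/L.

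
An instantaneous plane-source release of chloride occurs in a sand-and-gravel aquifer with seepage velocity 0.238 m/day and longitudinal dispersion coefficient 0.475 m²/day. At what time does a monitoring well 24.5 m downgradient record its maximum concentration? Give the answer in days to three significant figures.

For the 1D instantaneous-source solution, setting ∂C/∂t = 0 at fixed x gives v²t² + 2Dt − x² = 0, so t = (√(D² + v²x²) − D)/v².
√(D² + v²x²) = √(0.475² + 0.238² × 24.5²) = 5.850; v² = 0.056644.
t = (5.850 − 0.475)/0.056644 = 94.9 days (vs. the pure-advection estimate x/v = 103 d).

94.9 days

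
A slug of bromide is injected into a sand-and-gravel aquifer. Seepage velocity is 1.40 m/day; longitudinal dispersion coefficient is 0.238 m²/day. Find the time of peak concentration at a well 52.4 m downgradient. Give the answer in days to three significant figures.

For the 1D instantaneous-source solution, setting ∂C/∂t = 0 at fixed x gives v²t² + 2Dt − x² = 0, so t = (√(D² + v²x²) − D)/v².
√(D² + v²x²) = √(0.238² + 1.40² × 52.4²) = 73.36; v² = 1.96.
t = (73.36 − 0.238)/1.96 = 37.3 days (vs. the pure-advection estimate x/v = 37.4 d).

37.3 days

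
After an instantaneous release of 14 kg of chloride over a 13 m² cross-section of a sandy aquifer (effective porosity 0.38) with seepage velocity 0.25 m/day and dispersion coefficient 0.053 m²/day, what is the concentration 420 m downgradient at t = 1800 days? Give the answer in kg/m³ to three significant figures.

0.00774 kg/m³

For an instantaneous plane source, C(x,t) = M/(n_e·A·√(4πDt)) · exp(−(x−vt)²/(4Dt)), with n_e·A the pore (flow) area.
Plume center vt = 0.25 × 1800 = 450 m, so the well at 420 m is 30 m upgradient of the peak.
√(4πDt) = 34.62 m, giving peak height M/(n_e·A·√(4πDt)) = 14/(0.38 × 13 × 34.62) = 0.08186 kg/m³.
(x−vt)²/(4Dt) = (-30)²/(4 × 0.053 × 1800) = 2.358; exp(−2.358) = 0.09461.
C = 0.08186 × 0.09461 = 0.00774 kg/m³.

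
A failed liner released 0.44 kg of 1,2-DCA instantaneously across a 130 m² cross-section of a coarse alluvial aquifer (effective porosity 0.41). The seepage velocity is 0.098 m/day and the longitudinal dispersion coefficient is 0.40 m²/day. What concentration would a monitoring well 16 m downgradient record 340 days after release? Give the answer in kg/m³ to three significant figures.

0.000115 kg/m³

For an instantaneous plane source, C(x,t) = M/(n_e·A·√(4πDt)) · exp(−(x−vt)²/(4Dt)), with n_e·A the pore (flow) area.
Plume center vt = 0.098 × 340 = 33.32 m, so the well at 16 m is 17.32 m upgradient of the peak.
√(4πDt) = 41.34 m, giving peak height M/(n_e·A·√(4πDt)) = 0.44/(0.41 × 130 × 41.34) = 0.0001997 kg/m³.
(x−vt)²/(4Dt) = (-17.32)²/(4 × 0.40 × 340) = 0.5514; exp(−0.5514) = 0.5761.
C = 0.0001997 × 0.5761 = 0.000115 kg/m³.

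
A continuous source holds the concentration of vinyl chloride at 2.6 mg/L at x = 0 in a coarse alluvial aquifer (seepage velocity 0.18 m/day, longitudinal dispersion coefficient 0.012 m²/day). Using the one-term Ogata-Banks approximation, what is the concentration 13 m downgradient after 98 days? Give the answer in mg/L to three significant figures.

2.60 mg/L

For a continuous step input, C/C₀ ≈ ½·erfc((x−vt)/(2√(Dt))).
vt = 0.18 × 98 = 17.64 m and 2√(Dt) = 2√(0.012 × 98) = 2.169 m.
Argument (x−vt)/(2√(Dt)) = (13 − 17.64)/2.169 = -2.139; ½·erfc(-2.139) = 0.9988.
C = 2.6 × 0.9988 = 2.60 mg/L.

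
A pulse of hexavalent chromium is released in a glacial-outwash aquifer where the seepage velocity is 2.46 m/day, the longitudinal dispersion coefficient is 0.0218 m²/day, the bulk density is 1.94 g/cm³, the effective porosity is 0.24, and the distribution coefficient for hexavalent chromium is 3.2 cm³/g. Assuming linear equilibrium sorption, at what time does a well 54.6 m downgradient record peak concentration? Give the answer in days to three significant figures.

596 days

Retardation factor R = 1 + ρ_b·K_d/n = 1 + 1.94 × 3.2/0.24 = 26.87.
Sorption retards both mechanisms: v_R = v/R = 0.09155 m/day, D_R = D/R = 0.0008113 m²/day.
Peak time from v_R²t² + 2D_R t − x² = 0: t = (√(D_R² + v_R²x²) − D_R)/v_R².
√(D_R² + v_R²x²) = √(0.0008113² + 0.09155² × 54.6²) = 4.999; v_R² = 0.008381.
t = (4.999 − 0.0008113)/0.008381 = 596 days.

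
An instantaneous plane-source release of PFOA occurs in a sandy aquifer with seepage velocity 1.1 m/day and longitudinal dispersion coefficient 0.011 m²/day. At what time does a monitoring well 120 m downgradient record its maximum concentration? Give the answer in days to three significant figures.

For the 1D instantaneous-source solution, setting ∂C/∂t = 0 at fixed x gives v²t² + 2Dt − x² = 0, so t = (√(D² + v²x²) − D)/v².
√(D² + v²x²) = √(0.011² + 1.1² × 120²) = 132.0; v² = 1.21.
t = (132.0 − 0.011)/1.21 = 109 days (vs. the pure-advection estimate x/v = 109 d).

109 days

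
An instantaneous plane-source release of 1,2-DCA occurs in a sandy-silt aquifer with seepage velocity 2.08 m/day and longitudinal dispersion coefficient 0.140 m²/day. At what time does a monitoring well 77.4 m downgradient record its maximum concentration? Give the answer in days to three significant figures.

For the 1D instantaneous-source solution, setting ∂C/∂t = 0 at fixed x gives v²t² + 2Dt − x² = 0, so t = (√(D² + v²x²) − D)/v².
√(D² + v²x²) = √(0.140² + 2.08² × 77.4²) = 161.0; v² = 4.3264.
t = (161.0 − 0.140)/4.3264 = 37.2 days (vs. the pure-advection estimate x/v = 37.2 d).

37.2 days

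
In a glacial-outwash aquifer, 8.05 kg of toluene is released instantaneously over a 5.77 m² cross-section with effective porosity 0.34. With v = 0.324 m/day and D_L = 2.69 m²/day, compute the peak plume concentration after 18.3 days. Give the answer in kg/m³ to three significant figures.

0.165 kg/m³

The peak of an instantaneous 1D plume sits at x = vt; there the Gaussian factor is 1 and C_max = M/(n_e·A·√(4πDt)), where n_e·A is the pore area the mass is dissolved in.
√(4πDt) = √(4π × 2.69 × 18.3) = 24.87 m, so C_max = 8.05/(0.34 × 5.77 × 24.87) = 0.165 kg/m³.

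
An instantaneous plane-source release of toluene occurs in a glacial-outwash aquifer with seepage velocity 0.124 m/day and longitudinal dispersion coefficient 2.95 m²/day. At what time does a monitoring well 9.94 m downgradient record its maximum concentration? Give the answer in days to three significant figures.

16.1 days

For the 1D instantaneous-source solution, setting ∂C/∂t = 0 at fixed x gives v²t² + 2Dt − x² = 0, so t = (√(D² + v²x²) − D)/v².
√(D² + v²x²) = √(2.95² + 0.124² × 9.94²) = 3.197; v² = 0.015376.
t = (3.197 − 2.95)/0.015376 = 16.1 days (vs. the pure-advection estimate x/v = 80.2 d).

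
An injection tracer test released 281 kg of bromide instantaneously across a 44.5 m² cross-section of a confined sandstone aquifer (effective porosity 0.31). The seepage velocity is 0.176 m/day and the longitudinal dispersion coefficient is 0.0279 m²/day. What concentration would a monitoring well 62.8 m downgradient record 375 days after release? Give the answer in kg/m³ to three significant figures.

For an instantaneous plane source, C(x,t) = M/(n_e·A·√(4πDt)) · exp(−(x−vt)²/(4Dt)), with n_e·A the pore (flow) area.
Plume center vt = 0.176 × 375 = 66 m, so the well at 62.8 m is 3.2 m upgradient of the peak.
√(4πDt) = 11.47 m, giving peak height M/(n_e·A·√(4πDt)) = 281/(0.31 × 44.5 × 11.47) = 1.776 kg/m³.
(x−vt)²/(4Dt) = (-3.2)²/(4 × 0.0279 × 375) = 0.2447; exp(−0.2447) = 0.7829.
C = 1.776 × 0.7829 = 1.39 kg/m³.

1.39 kg/m³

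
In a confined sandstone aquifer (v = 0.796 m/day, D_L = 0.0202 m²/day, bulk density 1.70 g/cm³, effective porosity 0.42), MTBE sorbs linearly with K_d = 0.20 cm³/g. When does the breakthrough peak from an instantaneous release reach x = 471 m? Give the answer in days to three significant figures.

Retardation factor R = 1 + ρ_b·K_d/n = 1 + 1.70 × 0.20/0.42 = 1.810.
Sorption retards both mechanisms: v_R = v/R = 0.4398 m/day, D_R = D/R = 0.01116 m²/day.
Peak time from v_R²t² + 2D_R t − x² = 0: t = (√(D_R² + v_R²x²) − D_R)/v_R².
√(D_R² + v_R²x²) = √(0.01116² + 0.4398² × 471²) = 207.1; v_R² = 0.1934.
t = (207.1 − 0.01116)/0.1934 = 1070 days.

1070 days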